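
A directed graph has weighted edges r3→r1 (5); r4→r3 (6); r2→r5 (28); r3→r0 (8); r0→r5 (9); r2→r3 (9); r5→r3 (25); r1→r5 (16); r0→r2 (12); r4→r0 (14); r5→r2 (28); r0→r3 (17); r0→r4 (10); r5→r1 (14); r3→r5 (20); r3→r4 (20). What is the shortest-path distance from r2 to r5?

Paths from r2 to r5:
r2 -> r3 -> r1 -> r5: 9 + 5 + 16 = 30
r2 -> r5: 28
r2 -> r3 -> r4 -> r0 -> r5: 9 + 20 + 14 + 9 = 52
r2 -> r3 -> r0 -> r5: 9 + 8 + 9 = 26
r2 -> r3 -> r5: 9 + 20 = 29
The minimum is 26.

26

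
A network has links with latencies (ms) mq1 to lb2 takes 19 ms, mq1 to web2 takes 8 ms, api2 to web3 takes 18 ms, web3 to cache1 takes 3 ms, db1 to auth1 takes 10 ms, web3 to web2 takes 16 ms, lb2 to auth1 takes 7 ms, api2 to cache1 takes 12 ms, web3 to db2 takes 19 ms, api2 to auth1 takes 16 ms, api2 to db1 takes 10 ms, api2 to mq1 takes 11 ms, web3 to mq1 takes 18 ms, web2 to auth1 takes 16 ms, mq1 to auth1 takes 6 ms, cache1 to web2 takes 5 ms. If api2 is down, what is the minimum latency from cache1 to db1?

29

Some routes from cache1 to db1 avoiding api2:
cache1 - web2 - auth1 - db1: 5 + 16 + 10 = 31
cache1 - web2 - mq1 - auth1 - db1: 5 + 8 + 6 + 10 = 29
cache1 - web3 - mq1 - auth1 - db1: 3 + 18 + 6 + 10 = 37
Best route has total 29 ms.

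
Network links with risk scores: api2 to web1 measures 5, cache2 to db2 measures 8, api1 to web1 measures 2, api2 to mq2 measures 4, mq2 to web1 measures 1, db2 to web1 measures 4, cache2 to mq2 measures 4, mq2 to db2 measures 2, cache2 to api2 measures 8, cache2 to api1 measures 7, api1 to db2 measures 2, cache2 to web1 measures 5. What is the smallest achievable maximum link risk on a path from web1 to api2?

4

Some routes from web1 to api2:
web1-mq2-api2: max(1, 4) = 4
web1-api1-db2-mq2-api2: max(2, 2, 2, 4) = 4
web1-api2: max(5) = 5
web1-cache2-mq2-api2: max(5, 4, 4) = 5
web1-db2-mq2-api2: max(4, 2, 4) = 4
The minimum achievable maximum is 4.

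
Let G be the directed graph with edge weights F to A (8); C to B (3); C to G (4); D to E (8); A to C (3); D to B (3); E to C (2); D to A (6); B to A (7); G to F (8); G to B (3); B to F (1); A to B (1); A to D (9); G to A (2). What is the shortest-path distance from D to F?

4

A few of the D→F routes:
D -> B -> F: 3 + 1 = 4
D -> E -> C -> B -> F: 8 + 2 + 3 + 1 = 14
D -> A -> C -> B -> F: 6 + 3 + 3 + 1 = 13
D -> A -> B -> F: 6 + 1 + 1 = 8
D -> A -> C -> G -> B -> F: 6 + 3 + 4 + 3 + 1 = 17
Best route has total 4.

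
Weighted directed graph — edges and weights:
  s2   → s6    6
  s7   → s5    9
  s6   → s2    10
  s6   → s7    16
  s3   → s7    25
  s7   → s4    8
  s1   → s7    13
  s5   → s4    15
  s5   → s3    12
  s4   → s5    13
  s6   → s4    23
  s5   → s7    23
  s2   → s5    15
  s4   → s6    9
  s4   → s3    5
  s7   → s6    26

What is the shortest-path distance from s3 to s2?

Candidate routes:
s3-s7-s6-s2: 25 + 26 + 10 = 61
s3-s7-s5-s4-s6-s2: 25 + 9 + 15 + 9 + 10 = 68
s3-s7-s4-s6-s2: 25 + 8 + 9 + 10 = 52
Shortest: 52.

52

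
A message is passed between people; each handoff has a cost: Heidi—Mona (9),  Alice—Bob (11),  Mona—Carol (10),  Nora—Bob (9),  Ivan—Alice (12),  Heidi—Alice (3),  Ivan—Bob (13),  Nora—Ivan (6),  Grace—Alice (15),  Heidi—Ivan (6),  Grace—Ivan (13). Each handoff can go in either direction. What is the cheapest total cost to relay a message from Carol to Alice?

Comparing a few candidate routes:
Carol → Mona → Heidi → Ivan → Bob → Alice: 10 + 9 + 6 + 13 + 11 = 49
Carol → Mona → Heidi → Alice: 10 + 9 + 3 = 22
Carol → Mona → Heidi → Ivan → Alice: 10 + 9 + 6 + 12 = 37
The minimum is 22.

22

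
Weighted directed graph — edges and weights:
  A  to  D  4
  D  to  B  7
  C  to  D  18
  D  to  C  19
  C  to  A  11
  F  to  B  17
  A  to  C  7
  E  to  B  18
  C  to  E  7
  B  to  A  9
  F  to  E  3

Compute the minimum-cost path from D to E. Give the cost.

26

Paths from D to E:
D -> C -> E: 19 + 7 = 26
D -> B -> A -> C -> E: 7 + 9 + 7 + 7 = 30
Best route has total 26.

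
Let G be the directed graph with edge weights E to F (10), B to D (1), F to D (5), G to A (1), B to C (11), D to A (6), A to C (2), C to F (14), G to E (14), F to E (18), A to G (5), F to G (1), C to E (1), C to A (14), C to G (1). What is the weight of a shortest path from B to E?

10

Checking several routes:
B-D-A-C-G-E: 1 + 6 + 2 + 1 + 14 = 24
B-C-E: 11 + 1 = 12
B-D-A-G-E: 1 + 6 + 5 + 14 = 26
B-D-A-C-E: 1 + 6 + 2 + 1 = 10
Shortest: 10.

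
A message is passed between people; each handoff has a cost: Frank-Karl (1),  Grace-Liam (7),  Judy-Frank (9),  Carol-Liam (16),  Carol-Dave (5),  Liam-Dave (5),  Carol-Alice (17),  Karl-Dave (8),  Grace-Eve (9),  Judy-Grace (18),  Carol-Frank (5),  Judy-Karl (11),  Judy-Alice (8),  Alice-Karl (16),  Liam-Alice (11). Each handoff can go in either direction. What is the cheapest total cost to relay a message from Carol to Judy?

14

Checking several routes:
Carol -> Dave -> Karl -> Frank -> Judy: 5 + 8 + 1 + 9 = 23
Carol -> Frank -> Judy: 5 + 9 = 14
Carol -> Alice -> Judy: 17 + 8 = 25
Carol -> Dave -> Karl -> Judy: 5 + 8 + 11 = 24
Carol -> Frank -> Karl -> Judy: 5 + 1 + 11 = 17
Shortest: 14.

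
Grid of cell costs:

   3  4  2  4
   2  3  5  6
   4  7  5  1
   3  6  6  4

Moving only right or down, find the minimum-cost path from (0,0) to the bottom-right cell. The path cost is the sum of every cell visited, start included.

Take r0c0 r1c0 r1c1 r1c2 r2c2 r2c3 r3c3 for a total of 3 + 2 + 3 + 5 + 5 + 1 + 4 = 23.
For comparison, the top-then-right route costs 24.

23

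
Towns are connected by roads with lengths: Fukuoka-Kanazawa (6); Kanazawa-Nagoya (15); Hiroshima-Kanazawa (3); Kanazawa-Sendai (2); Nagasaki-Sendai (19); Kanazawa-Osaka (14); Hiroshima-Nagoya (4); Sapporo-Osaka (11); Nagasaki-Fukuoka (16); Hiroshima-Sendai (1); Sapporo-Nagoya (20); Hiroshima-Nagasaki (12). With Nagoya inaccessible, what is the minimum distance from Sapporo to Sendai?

Routes from Sapporo to Sendai avoiding Nagoya:
Sapporo → Osaka → Kanazawa → Hiroshima → Sendai: 11 + 14 + 3 + 1 = 29
Sapporo → Osaka → Kanazawa → Hiroshima → Nagasaki → Sendai: 11 + 14 + 3 + 12 + 19 = 59
Sapporo → Osaka → Kanazawa → Fukuoka → Nagasaki → Hiroshima → Sendai: 11 + 14 + 6 + 16 + 12 + 1 = 60
Sapporo → Osaka → Kanazawa → Fukuoka → Nagasaki → Sendai: 11 + 14 + 6 + 16 + 19 = 66
Sapporo → Osaka → Kanazawa → Sendai: 11 + 14 + 2 = 27
The minimum is 27.

27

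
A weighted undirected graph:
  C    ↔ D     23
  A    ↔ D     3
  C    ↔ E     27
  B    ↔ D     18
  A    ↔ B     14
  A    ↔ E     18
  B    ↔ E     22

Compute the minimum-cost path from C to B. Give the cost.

40

Checking several routes:
C - E - B: 27 + 22 = 49
C - D - B: 23 + 18 = 41
C - D - A - B: 23 + 3 + 14 = 40
Shortest: 40.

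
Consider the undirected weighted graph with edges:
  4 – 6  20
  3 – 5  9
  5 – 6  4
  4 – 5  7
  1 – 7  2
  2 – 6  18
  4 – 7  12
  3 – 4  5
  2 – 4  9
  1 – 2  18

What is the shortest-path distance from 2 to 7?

20

Checking several routes:
2-4-7: 9 + 12 = 21
2-1-7: 18 + 2 = 20
2-6-5-4-7: 18 + 4 + 7 + 12 = 41
2-6-5-3-4-7: 18 + 4 + 9 + 5 + 12 = 48
The minimum is 20.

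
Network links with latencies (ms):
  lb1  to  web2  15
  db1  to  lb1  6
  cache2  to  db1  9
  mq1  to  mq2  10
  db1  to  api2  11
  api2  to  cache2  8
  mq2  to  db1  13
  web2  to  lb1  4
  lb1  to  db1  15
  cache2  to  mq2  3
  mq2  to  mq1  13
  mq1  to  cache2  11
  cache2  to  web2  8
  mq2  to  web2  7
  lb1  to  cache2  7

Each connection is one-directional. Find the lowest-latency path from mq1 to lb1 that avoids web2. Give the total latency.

26

Routes from mq1 to lb1 avoiding web2:
mq1 -> cache2 -> mq2 -> db1 -> lb1: 11 + 3 + 13 + 6 = 33
mq1 -> cache2 -> db1 -> lb1: 11 + 9 + 6 = 26
mq1 -> mq2 -> db1 -> lb1: 10 + 13 + 6 = 29
The minimum is 26 ms.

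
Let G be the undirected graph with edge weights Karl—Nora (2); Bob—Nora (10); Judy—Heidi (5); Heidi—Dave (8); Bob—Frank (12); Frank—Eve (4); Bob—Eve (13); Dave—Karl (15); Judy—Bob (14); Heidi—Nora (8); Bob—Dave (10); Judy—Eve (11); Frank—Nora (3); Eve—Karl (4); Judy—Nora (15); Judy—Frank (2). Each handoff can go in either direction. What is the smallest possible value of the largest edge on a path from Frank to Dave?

8

Checking several routes:
Frank-Judy-Heidi-Dave: max(2, 5, 8) = 8
Frank-Nora-Bob-Dave: max(3, 10, 10) = 10
Frank-Nora-Heidi-Dave: max(3, 8, 8) = 8
Frank-Eve-Karl-Nora-Heidi-Dave: max(4, 4, 2, 8, 8) = 8
Best route has worst link 8.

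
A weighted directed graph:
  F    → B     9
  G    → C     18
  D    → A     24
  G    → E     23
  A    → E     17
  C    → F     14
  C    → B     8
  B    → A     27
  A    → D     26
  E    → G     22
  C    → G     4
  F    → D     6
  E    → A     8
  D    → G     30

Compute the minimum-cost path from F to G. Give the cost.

36

Checking several routes:
F -> D -> G: 6 + 30 = 36
F -> D -> A -> E -> G: 6 + 24 + 17 + 22 = 69
F -> B -> A -> E -> G: 9 + 27 + 17 + 22 = 75
Best route has total 36.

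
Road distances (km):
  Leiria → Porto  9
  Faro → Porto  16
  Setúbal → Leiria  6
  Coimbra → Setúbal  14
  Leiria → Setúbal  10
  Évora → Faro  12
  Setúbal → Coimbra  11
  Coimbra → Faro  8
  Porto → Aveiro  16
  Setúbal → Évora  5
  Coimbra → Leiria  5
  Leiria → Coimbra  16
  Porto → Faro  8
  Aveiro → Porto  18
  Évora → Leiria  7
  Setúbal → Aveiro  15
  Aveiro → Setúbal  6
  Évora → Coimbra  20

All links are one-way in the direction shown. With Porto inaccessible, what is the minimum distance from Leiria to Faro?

Comparing a few candidate routes:
Leiria -> Coimbra -> Faro: 16 + 8 = 24
Leiria -> Setúbal -> Évora -> Faro: 10 + 5 + 12 = 27
Leiria -> Setúbal -> Coimbra -> Faro: 10 + 11 + 8 = 29
Best route has total 24 km.

24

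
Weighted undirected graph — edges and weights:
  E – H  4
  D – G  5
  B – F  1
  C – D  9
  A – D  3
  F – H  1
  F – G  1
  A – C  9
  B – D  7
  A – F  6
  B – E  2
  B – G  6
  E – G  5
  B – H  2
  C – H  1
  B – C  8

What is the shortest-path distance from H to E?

Checking several routes:
H→F→B→E: 1 + 1 + 2 = 4
H→B→F→G→E: 2 + 1 + 1 + 5 = 9
H→F→G→B→E: 1 + 1 + 6 + 2 = 10
H→E: 4
H→F→G→E: 1 + 1 + 5 = 7
H→B→E: 2 + 2 = 4
Shortest: 4.

4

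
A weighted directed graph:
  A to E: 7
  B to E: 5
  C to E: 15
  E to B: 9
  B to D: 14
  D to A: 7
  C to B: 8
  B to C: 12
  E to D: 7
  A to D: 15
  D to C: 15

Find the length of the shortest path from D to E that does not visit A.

Paths from D to E avoiding A:
D-C-E: 15 + 15 = 30
D-C-B-E: 15 + 8 + 5 = 28
Shortest: 28.

28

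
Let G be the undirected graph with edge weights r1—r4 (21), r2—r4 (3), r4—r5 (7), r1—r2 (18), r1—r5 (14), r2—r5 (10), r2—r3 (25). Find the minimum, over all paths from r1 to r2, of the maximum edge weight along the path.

14

Comparing a few candidate routes:
r1-r5-r4-r2: max(14, 7, 3) = 14
r1-r5-r2: max(14, 10) = 14
r1-r2: max(18) = 18
Best route has worst link 14.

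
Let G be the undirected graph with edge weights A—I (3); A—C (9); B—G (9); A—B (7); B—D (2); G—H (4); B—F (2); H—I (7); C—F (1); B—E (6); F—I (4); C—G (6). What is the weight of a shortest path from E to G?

15

Comparing a few candidate routes:
E-B-F-C-G: 6 + 2 + 1 + 6 = 15
E-B-A-I-H-G: 6 + 7 + 3 + 7 + 4 = 27
E-B-F-I-H-G: 6 + 2 + 4 + 7 + 4 = 23
E-B-G: 6 + 9 = 15
E-B-A-I-F-C-G: 6 + 7 + 3 + 4 + 1 + 6 = 27
Best route has total 15.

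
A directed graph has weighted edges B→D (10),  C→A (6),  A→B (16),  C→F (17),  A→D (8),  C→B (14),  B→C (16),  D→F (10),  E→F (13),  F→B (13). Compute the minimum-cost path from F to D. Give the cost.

23

Routes from F to D:
F -> B -> D: 13 + 10 = 23
F -> B -> C -> A -> D: 13 + 16 + 6 + 8 = 43
Shortest: 23.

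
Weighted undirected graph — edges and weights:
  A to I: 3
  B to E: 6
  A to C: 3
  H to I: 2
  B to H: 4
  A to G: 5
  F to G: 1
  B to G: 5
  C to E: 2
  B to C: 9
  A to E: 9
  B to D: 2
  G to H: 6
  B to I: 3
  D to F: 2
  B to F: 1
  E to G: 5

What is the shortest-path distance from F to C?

8

Comparing a few candidate routes:
F-B-E-C: 1 + 6 + 2 = 9
F-G-A-C: 1 + 5 + 3 = 9
F-G-E-C: 1 + 5 + 2 = 8
F-D-B-E-C: 2 + 2 + 6 + 2 = 12
F-B-C: 1 + 9 = 10
F-B-I-A-C: 1 + 3 + 3 + 3 = 10
The minimum is 8.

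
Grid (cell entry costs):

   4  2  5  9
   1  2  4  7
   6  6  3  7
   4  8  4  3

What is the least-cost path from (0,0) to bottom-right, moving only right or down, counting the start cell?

21

One optimal route is [0,0] → [1,0] → [1,1] → [1,2] → [2,2] → [3,2] → [3,3].
Its cost is 4 + 1 + 2 + 4 + 3 + 4 + 3 = 21.
For comparison, the top-then-right route costs 37.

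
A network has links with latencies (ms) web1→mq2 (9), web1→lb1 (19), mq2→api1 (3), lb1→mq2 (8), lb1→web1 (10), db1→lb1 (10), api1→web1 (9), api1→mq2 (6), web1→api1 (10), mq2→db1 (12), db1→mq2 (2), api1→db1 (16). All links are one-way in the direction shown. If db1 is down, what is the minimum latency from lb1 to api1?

Paths from lb1 to api1 avoiding db1:
lb1→web1→api1: 10 + 10 = 20
lb1→mq2→api1: 8 + 3 = 11
lb1→web1→mq2→api1: 10 + 9 + 3 = 22
The minimum is 11 ms.

11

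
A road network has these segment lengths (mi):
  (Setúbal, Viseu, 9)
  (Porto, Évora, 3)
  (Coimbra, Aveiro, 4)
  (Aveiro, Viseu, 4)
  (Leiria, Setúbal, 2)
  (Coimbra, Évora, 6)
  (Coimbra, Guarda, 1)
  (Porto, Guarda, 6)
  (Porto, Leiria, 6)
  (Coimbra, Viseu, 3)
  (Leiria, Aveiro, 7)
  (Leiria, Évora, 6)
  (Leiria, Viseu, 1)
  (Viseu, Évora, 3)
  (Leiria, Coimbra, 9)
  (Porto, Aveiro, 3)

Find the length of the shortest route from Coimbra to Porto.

Some routes from Coimbra to Porto:
Coimbra -> Viseu -> Évora -> Porto: 3 + 3 + 3 = 9
Coimbra -> Guarda -> Porto: 1 + 6 = 7
Coimbra -> Évora -> Porto: 6 + 3 = 9
Coimbra -> Aveiro -> Porto: 4 + 3 = 7
The minimum is 7 mi.

7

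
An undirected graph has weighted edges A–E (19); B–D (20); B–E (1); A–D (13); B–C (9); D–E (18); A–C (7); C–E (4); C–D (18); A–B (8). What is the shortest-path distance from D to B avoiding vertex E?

Routes from D to B avoiding E:
D -> A -> C -> B: 13 + 7 + 9 = 29
D -> C -> A -> B: 18 + 7 + 8 = 33
D -> B: 20
D -> A -> B: 13 + 8 = 21
D -> C -> B: 18 + 9 = 27
Best route has total 20.

20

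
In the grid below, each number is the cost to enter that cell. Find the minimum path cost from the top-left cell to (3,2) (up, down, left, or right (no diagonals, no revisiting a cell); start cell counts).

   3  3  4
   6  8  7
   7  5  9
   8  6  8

33

Best path: (0,0) → (0,1) → (1,1) → (2,1) → (3,1) → (3,2)
Cost: 3 + 3 + 8 + 5 + 6 + 8 = 33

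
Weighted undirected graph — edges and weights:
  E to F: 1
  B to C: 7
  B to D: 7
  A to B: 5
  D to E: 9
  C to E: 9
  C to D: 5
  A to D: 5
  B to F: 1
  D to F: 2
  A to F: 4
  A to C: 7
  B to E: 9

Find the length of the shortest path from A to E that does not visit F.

Comparing a few candidate routes:
A→D→E: 5 + 9 = 14
A→D→C→E: 5 + 5 + 9 = 19
A→B→E: 5 + 9 = 14
A→C→E: 7 + 9 = 16
A→B→D→E: 5 + 7 + 9 = 21
Shortest: 14.

14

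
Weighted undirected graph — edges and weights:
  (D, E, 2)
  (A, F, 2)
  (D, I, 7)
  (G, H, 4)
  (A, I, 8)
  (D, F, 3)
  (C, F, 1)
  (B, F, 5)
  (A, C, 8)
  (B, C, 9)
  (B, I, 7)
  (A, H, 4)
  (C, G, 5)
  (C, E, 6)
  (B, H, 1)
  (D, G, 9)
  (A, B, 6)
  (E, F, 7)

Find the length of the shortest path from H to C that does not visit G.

7

Some routes from H to C avoiding G:
H-B-A-F-C: 1 + 6 + 2 + 1 = 10
H-A-F-C: 4 + 2 + 1 = 7
H-B-C: 1 + 9 = 10
H-B-F-C: 1 + 5 + 1 = 7
Best route has total 7.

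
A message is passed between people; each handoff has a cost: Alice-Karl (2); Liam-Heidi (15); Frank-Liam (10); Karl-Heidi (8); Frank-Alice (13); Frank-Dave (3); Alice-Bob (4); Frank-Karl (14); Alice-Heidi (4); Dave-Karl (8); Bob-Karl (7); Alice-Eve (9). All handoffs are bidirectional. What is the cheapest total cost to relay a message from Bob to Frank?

Checking several routes:
Bob→Alice→Karl→Frank: 4 + 2 + 14 = 20
Bob→Karl→Dave→Frank: 7 + 8 + 3 = 18
Bob→Alice→Karl→Dave→Frank: 4 + 2 + 8 + 3 = 17
Bob→Alice→Frank: 4 + 13 = 17
Bob→Karl→Alice→Frank: 7 + 2 + 13 = 22
Bob→Karl→Frank: 7 + 14 = 21
The minimum is 17.

17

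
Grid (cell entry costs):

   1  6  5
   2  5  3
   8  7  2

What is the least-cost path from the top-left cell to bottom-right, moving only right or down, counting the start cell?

Take [0,0]→[1,0]→[1,1]→[1,2]→[2,2] for a total of 1 + 2 + 5 + 3 + 2 = 13.
For comparison, the top-then-right route costs 17.

13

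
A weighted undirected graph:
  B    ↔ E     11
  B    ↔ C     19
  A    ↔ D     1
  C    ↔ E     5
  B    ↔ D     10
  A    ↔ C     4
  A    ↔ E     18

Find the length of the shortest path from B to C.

Candidate routes:
B -> E -> C: 11 + 5 = 16
B -> C: 19
B -> D -> A -> E -> C: 10 + 1 + 18 + 5 = 34
B -> E -> A -> C: 11 + 18 + 4 = 33
B -> D -> A -> C: 10 + 1 + 4 = 15
Shortest: 15.

15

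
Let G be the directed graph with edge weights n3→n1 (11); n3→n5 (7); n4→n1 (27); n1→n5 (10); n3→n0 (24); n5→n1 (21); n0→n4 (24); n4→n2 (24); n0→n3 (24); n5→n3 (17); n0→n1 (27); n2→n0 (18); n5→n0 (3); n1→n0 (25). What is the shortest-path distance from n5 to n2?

Paths from n5 to n2:
n5→n3→n1→n0→n4→n2: 17 + 11 + 25 + 24 + 24 = 101
n5→n1→n0→n4→n2: 21 + 25 + 24 + 24 = 94
n5→n0→n4→n2: 3 + 24 + 24 = 51
n5→n3→n0→n4→n2: 17 + 24 + 24 + 24 = 89
Shortest: 51.

51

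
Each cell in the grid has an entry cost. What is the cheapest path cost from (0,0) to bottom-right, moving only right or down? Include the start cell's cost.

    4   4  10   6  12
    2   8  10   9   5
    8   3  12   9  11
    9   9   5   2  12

45

Take (0,0) → (1,0) → (1,1) → (2,1) → (3,1) → (3,2) → (3,3) → (3,4) for a total of 4 + 2 + 8 + 3 + 9 + 5 + 2 + 12 = 45.
(Top row then right column would cost 64.)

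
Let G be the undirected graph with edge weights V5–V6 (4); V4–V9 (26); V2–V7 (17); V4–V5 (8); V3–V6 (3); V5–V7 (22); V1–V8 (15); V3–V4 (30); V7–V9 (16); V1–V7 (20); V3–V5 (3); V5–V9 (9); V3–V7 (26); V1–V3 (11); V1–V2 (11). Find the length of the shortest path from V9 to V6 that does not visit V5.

Paths from V9 to V6 avoiding V5:
V9 → V7 → V1 → V3 → V6: 16 + 20 + 11 + 3 = 50
V9 → V7 → V2 → V1 → V3 → V6: 16 + 17 + 11 + 11 + 3 = 58
V9 → V7 → V3 → V6: 16 + 26 + 3 = 45
V9 → V4 → V3 → V6: 26 + 30 + 3 = 59
The minimum is 45.

45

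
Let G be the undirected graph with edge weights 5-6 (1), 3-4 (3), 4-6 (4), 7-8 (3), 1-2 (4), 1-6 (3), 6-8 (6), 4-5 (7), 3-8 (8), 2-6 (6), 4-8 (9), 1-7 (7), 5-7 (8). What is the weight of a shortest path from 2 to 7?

Comparing a few candidate routes:
2 -> 1 -> 6 -> 5 -> 7: 4 + 3 + 1 + 8 = 16
2 -> 6 -> 5 -> 7: 6 + 1 + 8 = 15
2 -> 1 -> 7: 4 + 7 = 11
2 -> 6 -> 8 -> 7: 6 + 6 + 3 = 15
Best route has total 11.

11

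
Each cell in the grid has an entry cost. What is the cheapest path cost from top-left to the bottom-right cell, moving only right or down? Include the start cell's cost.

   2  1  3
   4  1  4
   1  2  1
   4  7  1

One optimal route is r0c0→r0c1→r1c1→r2c1→r2c2→r3c2.
Its cost is 2 + 1 + 1 + 2 + 1 + 1 = 8.

8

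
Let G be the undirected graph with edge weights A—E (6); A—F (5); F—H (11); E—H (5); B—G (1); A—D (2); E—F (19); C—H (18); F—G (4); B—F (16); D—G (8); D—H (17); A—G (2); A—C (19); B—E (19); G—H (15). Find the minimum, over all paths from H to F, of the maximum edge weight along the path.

Checking several routes:
H -> E -> A -> D -> G -> F: max(5, 6, 2, 8, 4) = 8
H -> E -> A -> G -> F: max(5, 6, 2, 4) = 6
H -> E -> A -> F: max(5, 6, 5) = 6
Smallest bottleneck: 6.

6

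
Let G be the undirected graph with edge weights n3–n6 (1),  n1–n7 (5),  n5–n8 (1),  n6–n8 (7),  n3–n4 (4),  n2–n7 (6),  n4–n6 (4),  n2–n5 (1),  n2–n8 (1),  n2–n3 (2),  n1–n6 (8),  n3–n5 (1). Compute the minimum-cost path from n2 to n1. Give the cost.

Some routes from n2 to n1:
n2 - n8 - n6 - n1: 1 + 7 + 8 = 16
n2 - n7 - n1: 6 + 5 = 11
n2 - n3 - n6 - n1: 2 + 1 + 8 = 11
n2 - n5 - n3 - n6 - n1: 1 + 1 + 1 + 8 = 11
n2 - n8 - n5 - n3 - n6 - n1: 1 + 1 + 1 + 1 + 8 = 12
n2 - n5 - n8 - n6 - n1: 1 + 1 + 7 + 8 = 17
Shortest: 11.

11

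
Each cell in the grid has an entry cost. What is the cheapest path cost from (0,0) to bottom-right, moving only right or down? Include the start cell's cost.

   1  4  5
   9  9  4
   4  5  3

Best path: (0,0) → (0,1) → (0,2) → (1,2) → (2,2)
Cost: 1 + 4 + 5 + 4 + 3 = 17

17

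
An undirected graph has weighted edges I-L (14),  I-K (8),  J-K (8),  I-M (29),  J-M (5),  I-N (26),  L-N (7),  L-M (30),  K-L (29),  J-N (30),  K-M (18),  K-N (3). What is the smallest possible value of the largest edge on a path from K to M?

Some routes from K to M:
K-J-M: max(8, 5) = 8
K-N-I-M: max(3, 26, 29) = 29
K-M: max(18) = 18
Smallest bottleneck: 8.

8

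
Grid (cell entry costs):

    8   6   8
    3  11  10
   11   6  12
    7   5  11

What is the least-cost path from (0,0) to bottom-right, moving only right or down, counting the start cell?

Cheapest: (0,0) -> (1,0) -> (1,1) -> (2,1) -> (3,1) -> (3,2)
  8 + 3 + 11 + 6 + 5 + 11 = 44
For comparison, the top-then-right route costs 55.

44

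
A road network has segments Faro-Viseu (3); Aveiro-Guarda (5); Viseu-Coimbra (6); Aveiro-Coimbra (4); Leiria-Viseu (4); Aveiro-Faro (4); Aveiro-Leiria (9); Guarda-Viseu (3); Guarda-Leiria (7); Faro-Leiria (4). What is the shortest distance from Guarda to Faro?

Some routes from Guarda to Faro:
Guarda→Aveiro→Faro: 5 + 4 = 9
Guarda→Viseu→Leiria→Faro: 3 + 4 + 4 = 11
Guarda→Leiria→Faro: 7 + 4 = 11
Guarda→Viseu→Faro: 3 + 3 = 6
The minimum is 6 mi.

6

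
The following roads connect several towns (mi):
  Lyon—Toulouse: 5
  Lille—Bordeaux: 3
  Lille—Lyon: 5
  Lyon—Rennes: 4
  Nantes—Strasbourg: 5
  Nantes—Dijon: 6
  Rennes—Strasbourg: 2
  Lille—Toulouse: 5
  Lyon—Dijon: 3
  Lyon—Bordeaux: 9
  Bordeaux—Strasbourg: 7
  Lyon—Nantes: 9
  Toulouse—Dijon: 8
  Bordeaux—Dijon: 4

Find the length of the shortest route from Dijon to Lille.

7

Some routes from Dijon to Lille:
Dijon → Toulouse → Lille: 8 + 5 = 13
Dijon → Lyon → Lille: 3 + 5 = 8
Dijon → Bordeaux → Lille: 4 + 3 = 7
Shortest: 7 mi.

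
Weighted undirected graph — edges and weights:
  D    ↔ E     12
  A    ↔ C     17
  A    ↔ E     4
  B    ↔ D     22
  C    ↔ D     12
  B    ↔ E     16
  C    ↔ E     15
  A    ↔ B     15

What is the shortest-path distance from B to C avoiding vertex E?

32

Candidate routes:
B → A → C: 15 + 17 = 32
B → D → C: 22 + 12 = 34
The minimum is 32.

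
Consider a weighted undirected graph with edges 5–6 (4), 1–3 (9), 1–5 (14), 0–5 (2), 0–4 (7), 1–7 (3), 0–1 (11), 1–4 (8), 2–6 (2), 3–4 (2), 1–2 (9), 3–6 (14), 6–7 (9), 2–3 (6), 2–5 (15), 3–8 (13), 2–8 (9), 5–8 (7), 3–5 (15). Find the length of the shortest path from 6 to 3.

8

A few of the 6→3 routes:
6→5→3: 4 + 15 = 19
6→5→0→4→3: 4 + 2 + 7 + 2 = 15
6→2→3: 2 + 6 = 8
6→3: 14
Shortest: 8.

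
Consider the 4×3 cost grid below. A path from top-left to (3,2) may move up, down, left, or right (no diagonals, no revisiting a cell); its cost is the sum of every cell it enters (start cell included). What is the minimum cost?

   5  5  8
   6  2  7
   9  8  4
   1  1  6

27

Take r0c0 r0c1 r1c1 r2c1 r3c1 r3c2 for a total of 5 + 5 + 2 + 8 + 1 + 6 = 27.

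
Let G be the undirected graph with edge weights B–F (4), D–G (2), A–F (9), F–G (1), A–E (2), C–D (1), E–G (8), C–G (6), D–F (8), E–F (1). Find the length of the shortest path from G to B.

Paths from G to B:
G→E→A→F→B: 8 + 2 + 9 + 4 = 23
G→E→F→B: 8 + 1 + 4 = 13
G→D→F→B: 2 + 8 + 4 = 14
G→C→D→F→B: 6 + 1 + 8 + 4 = 19
G→F→B: 1 + 4 = 5
Best route has total 5.

5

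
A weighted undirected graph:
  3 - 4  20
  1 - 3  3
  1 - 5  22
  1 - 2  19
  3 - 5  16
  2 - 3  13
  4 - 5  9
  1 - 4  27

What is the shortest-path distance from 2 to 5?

Checking several routes:
2 - 3 - 1 - 5: 13 + 3 + 22 = 38
2 - 1 - 3 - 5: 19 + 3 + 16 = 38
2 - 3 - 5: 13 + 16 = 29
Shortest: 29.

29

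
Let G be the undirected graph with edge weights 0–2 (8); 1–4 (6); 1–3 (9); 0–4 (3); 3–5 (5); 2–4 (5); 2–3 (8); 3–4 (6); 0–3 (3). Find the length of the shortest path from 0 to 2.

A few of the 0→2 routes:
0 → 4 → 2: 3 + 5 = 8
0 → 2: 8
0 → 3 → 4 → 2: 3 + 6 + 5 = 14
0 → 3 → 2: 3 + 8 = 11
The minimum is 8.

8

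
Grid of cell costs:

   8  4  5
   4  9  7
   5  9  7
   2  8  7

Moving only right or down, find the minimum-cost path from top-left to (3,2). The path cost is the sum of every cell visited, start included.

34

Cheapest: (0,0) -> (1,0) -> (2,0) -> (3,0) -> (3,1) -> (3,2)
  8 + 4 + 5 + 2 + 8 + 7 = 34
For comparison, the top-then-right route costs 38.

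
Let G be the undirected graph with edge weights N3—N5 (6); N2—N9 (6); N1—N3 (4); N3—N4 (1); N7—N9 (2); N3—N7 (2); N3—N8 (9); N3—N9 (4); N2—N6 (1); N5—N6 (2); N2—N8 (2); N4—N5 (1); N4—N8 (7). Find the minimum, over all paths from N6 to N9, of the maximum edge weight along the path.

2

Some routes from N6 to N9:
N6 → N2 → N9: max(1, 6) = 6
N6 → N5 → N3 → N9: max(2, 6, 4) = 6
N6 → N5 → N3 → N7 → N9: max(2, 6, 2, 2) = 6
N6 → N5 → N4 → N3 → N9: max(2, 1, 1, 4) = 4
N6 → N2 → N8 → N4 → N3 → N7 → N9: max(1, 2, 7, 1, 2, 2) = 7
N6 → N5 → N4 → N3 → N7 → N9: max(2, 1, 1, 2, 2) = 2
Best route has worst link 2.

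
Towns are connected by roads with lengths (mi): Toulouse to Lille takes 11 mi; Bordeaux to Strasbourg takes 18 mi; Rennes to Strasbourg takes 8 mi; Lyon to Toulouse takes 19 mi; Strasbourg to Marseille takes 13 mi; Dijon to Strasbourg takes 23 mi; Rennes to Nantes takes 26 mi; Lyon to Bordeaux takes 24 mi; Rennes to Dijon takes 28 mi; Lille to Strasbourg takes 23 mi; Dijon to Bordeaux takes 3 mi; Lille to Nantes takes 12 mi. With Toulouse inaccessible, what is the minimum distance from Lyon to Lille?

65

Some routes from Lyon to Lille avoiding Toulouse:
Lyon→Bordeaux→Strasbourg→Rennes→Nantes→Lille: 24 + 18 + 8 + 26 + 12 = 88
Lyon→Bordeaux→Dijon→Rennes→Strasbourg→Lille: 24 + 3 + 28 + 8 + 23 = 86
Lyon→Bordeaux→Dijon→Strasbourg→Lille: 24 + 3 + 23 + 23 = 73
Lyon→Bordeaux→Strasbourg→Lille: 24 + 18 + 23 = 65
Lyon→Bordeaux→Dijon→Strasbourg→Rennes→Nantes→Lille: 24 + 3 + 23 + 8 + 26 + 12 = 96
Lyon→Bordeaux→Dijon→Rennes→Nantes→Lille: 24 + 3 + 28 + 26 + 12 = 93
Best route has total 65 mi.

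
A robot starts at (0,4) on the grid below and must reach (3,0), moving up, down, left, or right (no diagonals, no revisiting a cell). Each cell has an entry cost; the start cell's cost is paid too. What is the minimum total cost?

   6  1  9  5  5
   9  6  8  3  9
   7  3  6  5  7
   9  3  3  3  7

Path r0c4 r0c3 r1c3 r2c3 r3c3 r3c2 r3c1 r3c0: 5 + 5 + 3 + 5 + 3 + 3 + 3 + 9 = 36.

36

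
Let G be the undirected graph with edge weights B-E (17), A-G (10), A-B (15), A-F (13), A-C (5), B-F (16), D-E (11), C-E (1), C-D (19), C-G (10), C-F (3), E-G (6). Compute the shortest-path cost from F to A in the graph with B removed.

Checking several routes:
F→C→A: 3 + 5 = 8
F→C→E→G→A: 3 + 1 + 6 + 10 = 20
F→A: 13
The minimum is 8.

8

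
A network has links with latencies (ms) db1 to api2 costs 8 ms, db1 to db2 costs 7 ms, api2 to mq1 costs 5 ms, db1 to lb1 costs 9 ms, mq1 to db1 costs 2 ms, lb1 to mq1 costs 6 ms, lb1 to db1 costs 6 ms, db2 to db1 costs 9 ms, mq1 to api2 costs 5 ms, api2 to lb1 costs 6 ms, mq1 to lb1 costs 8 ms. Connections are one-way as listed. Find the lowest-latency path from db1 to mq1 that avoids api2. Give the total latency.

Paths from db1 to mq1 avoiding api2:
db1→lb1→mq1: 9 + 6 = 15
Shortest: 15 ms.

15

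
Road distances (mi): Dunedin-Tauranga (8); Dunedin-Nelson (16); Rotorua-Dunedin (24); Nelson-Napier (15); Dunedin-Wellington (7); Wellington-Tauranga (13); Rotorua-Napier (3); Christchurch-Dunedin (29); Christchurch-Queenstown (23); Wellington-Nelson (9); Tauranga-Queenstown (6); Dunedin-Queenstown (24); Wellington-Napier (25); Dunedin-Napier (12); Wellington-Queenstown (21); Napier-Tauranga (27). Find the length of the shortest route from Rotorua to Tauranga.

A few of the Rotorua→Tauranga routes:
Rotorua - Dunedin - Tauranga: 24 + 8 = 32
Rotorua - Napier - Nelson - Wellington - Tauranga: 3 + 15 + 9 + 13 = 40
Rotorua - Napier - Dunedin - Wellington - Tauranga: 3 + 12 + 7 + 13 = 35
Rotorua - Napier - Tauranga: 3 + 27 = 30
Rotorua - Napier - Dunedin - Tauranga: 3 + 12 + 8 = 23
Best route has total 23 mi.

23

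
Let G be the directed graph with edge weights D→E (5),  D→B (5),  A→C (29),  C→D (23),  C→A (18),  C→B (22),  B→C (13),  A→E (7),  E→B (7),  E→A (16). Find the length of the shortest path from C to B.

Routes from C to B:
C -> A -> E -> B: 18 + 7 + 7 = 32
C -> D -> E -> B: 23 + 5 + 7 = 35
C -> D -> B: 23 + 5 = 28
C -> B: 22
The minimum is 22.

22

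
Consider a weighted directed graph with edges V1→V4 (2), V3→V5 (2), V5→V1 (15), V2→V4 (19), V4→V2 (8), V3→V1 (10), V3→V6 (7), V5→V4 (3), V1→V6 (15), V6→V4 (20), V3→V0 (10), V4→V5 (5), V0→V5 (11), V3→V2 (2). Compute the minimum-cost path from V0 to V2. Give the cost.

Candidate routes:
V0→V5→V4→V2: 11 + 3 + 8 = 22
V0→V5→V1→V4→V2: 11 + 15 + 2 + 8 = 36
V0→V5→V1→V6→V4→V2: 11 + 15 + 15 + 20 + 8 = 69
Shortest: 22.

22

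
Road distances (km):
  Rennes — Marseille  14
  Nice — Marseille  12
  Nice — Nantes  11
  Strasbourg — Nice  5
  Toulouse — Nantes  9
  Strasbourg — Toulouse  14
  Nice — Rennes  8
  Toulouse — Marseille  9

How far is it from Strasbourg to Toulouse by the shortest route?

14

Paths from Strasbourg to Toulouse:
Strasbourg -> Nice -> Rennes -> Marseille -> Toulouse: 5 + 8 + 14 + 9 = 36
Strasbourg -> Toulouse: 14
Strasbourg -> Nice -> Nantes -> Toulouse: 5 + 11 + 9 = 25
Strasbourg -> Nice -> Marseille -> Toulouse: 5 + 12 + 9 = 26
Shortest: 14 km.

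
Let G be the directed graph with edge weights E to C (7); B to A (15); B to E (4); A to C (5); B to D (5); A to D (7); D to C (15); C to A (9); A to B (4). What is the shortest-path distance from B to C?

Paths from B to C:
B -> E -> C: 4 + 7 = 11
B -> D -> C: 5 + 15 = 20
B -> A -> D -> C: 15 + 7 + 15 = 37
B -> A -> C: 15 + 5 = 20
The minimum is 11.

11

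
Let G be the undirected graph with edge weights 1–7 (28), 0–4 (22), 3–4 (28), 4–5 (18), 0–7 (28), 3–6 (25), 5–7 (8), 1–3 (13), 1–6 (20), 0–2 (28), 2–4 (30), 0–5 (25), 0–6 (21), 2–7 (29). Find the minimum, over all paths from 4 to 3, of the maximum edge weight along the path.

Some routes from 4 to 3:
4 -> 0 -> 6 -> 3: max(22, 21, 25) = 25
4 -> 5 -> 0 -> 6 -> 3: max(18, 25, 21, 25) = 25
4 -> 0 -> 6 -> 1 -> 3: max(22, 21, 20, 13) = 22
4 -> 5 -> 0 -> 6 -> 1 -> 3: max(18, 25, 21, 20, 13) = 25
4 -> 5 -> 0 -> 7 -> 1 -> 3: max(18, 25, 28, 28, 13) = 28
Best route has worst link 22.

22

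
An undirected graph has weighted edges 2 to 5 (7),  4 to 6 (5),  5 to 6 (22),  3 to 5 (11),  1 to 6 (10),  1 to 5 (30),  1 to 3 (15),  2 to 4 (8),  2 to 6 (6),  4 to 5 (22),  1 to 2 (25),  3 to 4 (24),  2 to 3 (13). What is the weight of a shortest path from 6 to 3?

19

A few of the 6→3 routes:
6 → 1 → 3: 10 + 15 = 25
6 → 4 → 3: 5 + 24 = 29
6 → 4 → 2 → 3: 5 + 8 + 13 = 26
6 → 2 → 5 → 3: 6 + 7 + 11 = 24
6 → 2 → 3: 6 + 13 = 19
Shortest: 19.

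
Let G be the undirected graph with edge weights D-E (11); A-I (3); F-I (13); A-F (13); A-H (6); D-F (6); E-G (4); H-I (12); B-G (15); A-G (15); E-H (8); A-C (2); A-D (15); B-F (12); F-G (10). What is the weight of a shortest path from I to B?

Comparing a few candidate routes:
I→F→B: 13 + 12 = 25
I→A→G→B: 3 + 15 + 15 = 33
I→A→F→B: 3 + 13 + 12 = 28
The minimum is 25.

25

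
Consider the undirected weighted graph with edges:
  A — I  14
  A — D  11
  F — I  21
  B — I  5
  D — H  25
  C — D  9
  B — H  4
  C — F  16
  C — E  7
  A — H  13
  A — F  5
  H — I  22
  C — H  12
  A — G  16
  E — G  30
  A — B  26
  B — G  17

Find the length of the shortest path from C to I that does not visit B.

34

Comparing a few candidate routes:
C -> H -> I: 12 + 22 = 34
C -> F -> I: 16 + 21 = 37
C -> D -> A -> I: 9 + 11 + 14 = 34
C -> F -> A -> I: 16 + 5 + 14 = 35
Best route has total 34.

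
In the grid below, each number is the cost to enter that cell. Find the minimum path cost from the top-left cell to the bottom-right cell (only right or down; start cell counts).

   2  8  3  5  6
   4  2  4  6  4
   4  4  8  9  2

24

One optimal route is r0c0 r1c0 r1c1 r1c2 r1c3 r1c4 r2c4.
Its cost is 2 + 4 + 2 + 4 + 6 + 4 + 2 = 24.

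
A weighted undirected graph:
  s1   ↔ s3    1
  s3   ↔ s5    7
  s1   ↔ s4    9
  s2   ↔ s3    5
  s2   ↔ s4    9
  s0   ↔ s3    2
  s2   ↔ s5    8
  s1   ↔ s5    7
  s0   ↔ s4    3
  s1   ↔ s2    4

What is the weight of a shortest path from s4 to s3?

5

A few of the s4→s3 routes:
s4→s1→s5→s3: 9 + 7 + 7 = 23
s4→s1→s2→s3: 9 + 4 + 5 = 18
s4→s1→s3: 9 + 1 = 10
s4→s2→s3: 9 + 5 = 14
s4→s2→s1→s3: 9 + 4 + 1 = 14
s4→s0→s3: 3 + 2 = 5
Best route has total 5.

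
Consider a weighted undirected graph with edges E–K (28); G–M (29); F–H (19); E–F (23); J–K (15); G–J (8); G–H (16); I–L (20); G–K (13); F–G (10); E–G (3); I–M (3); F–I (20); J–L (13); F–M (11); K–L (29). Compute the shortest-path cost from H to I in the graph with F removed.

Comparing a few candidate routes:
H-G-K-L-I: 16 + 13 + 29 + 20 = 78
H-G-M-I: 16 + 29 + 3 = 48
H-G-J-L-I: 16 + 8 + 13 + 20 = 57
H-G-K-J-L-I: 16 + 13 + 15 + 13 + 20 = 77
The minimum is 48.

48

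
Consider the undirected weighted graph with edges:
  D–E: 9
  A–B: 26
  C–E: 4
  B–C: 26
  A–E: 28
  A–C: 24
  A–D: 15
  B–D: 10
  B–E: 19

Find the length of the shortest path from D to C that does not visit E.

36

Checking several routes:
D - B - A - C: 10 + 26 + 24 = 60
D - A - C: 15 + 24 = 39
D - B - C: 10 + 26 = 36
Shortest: 36.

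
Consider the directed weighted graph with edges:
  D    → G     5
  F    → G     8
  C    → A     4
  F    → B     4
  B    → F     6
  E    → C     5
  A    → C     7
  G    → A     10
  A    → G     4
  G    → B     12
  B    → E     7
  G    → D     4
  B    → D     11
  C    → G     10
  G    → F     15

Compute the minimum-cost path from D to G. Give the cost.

Routes from D to G:
D→G: 5
Best route has total 5.

5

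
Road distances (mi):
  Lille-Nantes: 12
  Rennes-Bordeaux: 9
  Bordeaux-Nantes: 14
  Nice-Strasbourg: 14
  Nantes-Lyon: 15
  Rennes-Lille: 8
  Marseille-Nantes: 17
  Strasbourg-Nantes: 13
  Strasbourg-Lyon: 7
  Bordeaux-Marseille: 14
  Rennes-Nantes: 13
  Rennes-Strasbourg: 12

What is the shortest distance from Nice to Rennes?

A few of the Nice→Rennes routes:
Nice - Strasbourg - Nantes - Rennes: 14 + 13 + 13 = 40
Nice - Strasbourg - Rennes: 14 + 12 = 26
Nice - Strasbourg - Nantes - Bordeaux - Rennes: 14 + 13 + 14 + 9 = 50
Nice - Strasbourg - Nantes - Lille - Rennes: 14 + 13 + 12 + 8 = 47
Nice - Strasbourg - Lyon - Nantes - Rennes: 14 + 7 + 15 + 13 = 49
The minimum is 26 mi.

26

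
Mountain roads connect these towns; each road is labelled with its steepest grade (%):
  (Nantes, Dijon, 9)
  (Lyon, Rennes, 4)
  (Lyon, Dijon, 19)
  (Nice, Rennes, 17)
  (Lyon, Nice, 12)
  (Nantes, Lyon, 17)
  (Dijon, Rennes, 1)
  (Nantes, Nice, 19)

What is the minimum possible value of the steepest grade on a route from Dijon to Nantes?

9

Comparing a few candidate routes:
Dijon-Nantes: max(9) = 9
Dijon-Rennes-Nice-Lyon-Nantes: max(1, 17, 12, 17) = 17
Dijon-Rennes-Lyon-Nantes: max(1, 4, 17) = 17
Dijon-Lyon-Nantes: max(19, 17) = 19
Smallest bottleneck: 9%.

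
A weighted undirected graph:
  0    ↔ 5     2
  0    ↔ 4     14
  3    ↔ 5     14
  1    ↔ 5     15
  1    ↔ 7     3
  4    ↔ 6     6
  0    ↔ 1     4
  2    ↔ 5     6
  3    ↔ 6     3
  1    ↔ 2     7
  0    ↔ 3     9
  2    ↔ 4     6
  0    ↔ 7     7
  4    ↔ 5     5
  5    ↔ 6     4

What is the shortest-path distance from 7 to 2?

Comparing a few candidate routes:
7-0-5-2: 7 + 2 + 6 = 15
7-1-2: 3 + 7 = 10
7-1-0-5-2: 3 + 4 + 2 + 6 = 15
7-0-5-4-2: 7 + 2 + 5 + 6 = 20
7-0-1-2: 7 + 4 + 7 = 18
7-1-0-5-4-2: 3 + 4 + 2 + 5 + 6 = 20
Best route has total 10.

10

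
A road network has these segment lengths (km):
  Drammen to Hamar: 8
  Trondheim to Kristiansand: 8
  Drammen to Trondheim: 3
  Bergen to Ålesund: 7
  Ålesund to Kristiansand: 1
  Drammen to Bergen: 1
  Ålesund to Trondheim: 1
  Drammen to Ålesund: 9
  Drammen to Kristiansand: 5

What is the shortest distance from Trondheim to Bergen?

Some routes from Trondheim to Bergen:
Trondheim - Ålesund - Kristiansand - Drammen - Bergen: 1 + 1 + 5 + 1 = 8
Trondheim - Drammen - Bergen: 3 + 1 = 4
Trondheim - Ålesund - Bergen: 1 + 7 = 8
Shortest: 4 km.

4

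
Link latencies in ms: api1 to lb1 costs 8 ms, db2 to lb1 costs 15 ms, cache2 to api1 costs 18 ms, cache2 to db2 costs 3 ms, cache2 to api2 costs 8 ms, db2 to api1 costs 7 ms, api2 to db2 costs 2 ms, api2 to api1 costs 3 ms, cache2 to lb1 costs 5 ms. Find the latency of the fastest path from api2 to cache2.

Checking several routes:
api2 -> api1 -> cache2: 3 + 18 = 21
api2 -> api1 -> db2 -> cache2: 3 + 7 + 3 = 13
api2 -> cache2: 8
api2 -> db2 -> api1 -> lb1 -> cache2: 2 + 7 + 8 + 5 = 22
api2 -> db2 -> cache2: 2 + 3 = 5
api2 -> api1 -> lb1 -> cache2: 3 + 8 + 5 = 16
Shortest: 5 ms.

5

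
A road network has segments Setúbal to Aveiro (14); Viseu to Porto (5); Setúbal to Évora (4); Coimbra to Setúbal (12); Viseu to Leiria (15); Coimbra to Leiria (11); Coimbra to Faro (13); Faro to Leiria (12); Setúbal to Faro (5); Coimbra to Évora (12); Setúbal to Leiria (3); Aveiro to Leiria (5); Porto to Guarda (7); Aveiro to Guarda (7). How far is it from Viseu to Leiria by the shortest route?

Checking several routes:
Viseu -> Leiria: 15
Viseu -> Porto -> Guarda -> Aveiro -> Leiria: 5 + 7 + 7 + 5 = 24
Viseu -> Porto -> Guarda -> Aveiro -> Setúbal -> Leiria: 5 + 7 + 7 + 14 + 3 = 36
Shortest: 15 mi.

15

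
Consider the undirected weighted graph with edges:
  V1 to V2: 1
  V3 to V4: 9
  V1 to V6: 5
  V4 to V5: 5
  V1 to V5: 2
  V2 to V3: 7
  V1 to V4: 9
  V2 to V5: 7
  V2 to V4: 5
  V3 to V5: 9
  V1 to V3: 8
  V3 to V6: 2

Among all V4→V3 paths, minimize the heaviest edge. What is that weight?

Some routes from V4 to V3:
V4-V5-V1-V2-V3: max(5, 2, 1, 7) = 7
V4-V2-V1-V6-V3: max(5, 1, 5, 2) = 5
V4-V5-V1-V6-V3: max(5, 2, 5, 2) = 5
V4-V5-V2-V1-V6-V3: max(5, 7, 1, 5, 2) = 7
The minimum achievable maximum is 5.

5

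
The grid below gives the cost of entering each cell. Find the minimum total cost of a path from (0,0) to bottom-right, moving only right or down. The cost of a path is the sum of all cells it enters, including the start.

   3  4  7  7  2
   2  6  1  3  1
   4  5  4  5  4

Best path: [0,0] → [1,0] → [1,1] → [1,2] → [1,3] → [1,4] → [2,4]
Cost: 3 + 2 + 6 + 1 + 3 + 1 + 4 = 20

20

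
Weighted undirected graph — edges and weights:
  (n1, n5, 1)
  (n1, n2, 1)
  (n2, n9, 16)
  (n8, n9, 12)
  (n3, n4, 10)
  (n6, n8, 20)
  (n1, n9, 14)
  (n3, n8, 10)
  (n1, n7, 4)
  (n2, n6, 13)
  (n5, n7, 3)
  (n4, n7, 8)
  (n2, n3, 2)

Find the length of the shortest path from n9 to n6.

Some routes from n9 to n6:
n9 -> n8 -> n6: 12 + 20 = 32
n9 -> n2 -> n3 -> n8 -> n6: 16 + 2 + 10 + 20 = 48
n9 -> n2 -> n6: 16 + 13 = 29
n9 -> n8 -> n3 -> n2 -> n6: 12 + 10 + 2 + 13 = 37
n9 -> n1 -> n2 -> n3 -> n8 -> n6: 14 + 1 + 2 + 10 + 20 = 47
n9 -> n1 -> n2 -> n6: 14 + 1 + 13 = 28
Best route has total 28.

28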